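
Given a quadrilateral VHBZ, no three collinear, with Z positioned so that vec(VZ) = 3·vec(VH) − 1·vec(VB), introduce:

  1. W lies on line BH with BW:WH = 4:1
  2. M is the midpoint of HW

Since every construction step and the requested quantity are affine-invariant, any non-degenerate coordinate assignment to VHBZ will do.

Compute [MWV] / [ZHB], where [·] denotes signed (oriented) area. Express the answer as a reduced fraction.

Choose coordinates V = (0, 0), H = (1, 0), B = (0, 1), Z = (3, -1).
1. W lies on line BH with BW:WH = 4:1 ⇒ W = (4/5, 1/5)
2. M is the midpoint of HW ⇒ M = (9/10, 1/10)
2·[MWV] = 1/10, 2·[ZHB] = -1
[MWV]:[ZHB] = 1/10:-1 = -1/10

[MWV]:[ZHB] = -1/10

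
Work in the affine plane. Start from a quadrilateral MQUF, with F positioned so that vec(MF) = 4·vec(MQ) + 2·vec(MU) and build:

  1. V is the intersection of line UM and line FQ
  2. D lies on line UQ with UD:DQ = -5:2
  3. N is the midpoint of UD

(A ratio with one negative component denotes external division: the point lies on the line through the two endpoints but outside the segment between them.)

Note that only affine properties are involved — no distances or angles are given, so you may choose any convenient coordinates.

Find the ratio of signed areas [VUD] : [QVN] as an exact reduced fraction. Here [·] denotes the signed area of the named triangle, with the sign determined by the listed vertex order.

[VUD]:[QVN] = 10

Set M = (0, 0), Q = (1, 0), U = (0, 1), F = (4, 2); any affine frame gives the same invariant.
1. V is the intersection of line UM and line FQ ⇒ V = (0, -2/3)
2. D lies on line UQ with UD:DQ = -5:2 ⇒ D = (5/3, -2/3)
3. N is the midpoint of UD ⇒ N = (5/6, 1/6)
2·[VUD] = -25/9, 2·[QVN] = -5/18
[VUD]:[QVN] = -25/9:-5/18 = 10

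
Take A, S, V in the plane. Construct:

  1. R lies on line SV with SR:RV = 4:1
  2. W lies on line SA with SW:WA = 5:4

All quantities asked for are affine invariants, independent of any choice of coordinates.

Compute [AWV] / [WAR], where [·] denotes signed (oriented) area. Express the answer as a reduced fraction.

Assign A = (0, 0), S = (1, 0), V = (0, 1) — the answer is frame-independent, so this choice is without loss of generality.
1. R lies on line SV with SR:RV = 4:1 ⇒ R = (1/5, 4/5)
2. W lies on line SA with SW:WA = 5:4 ⇒ W = (4/9, 0)
2·[AWV] = 4/9, 2·[WAR] = -16/45
[AWV]:[WAR] = 4/9:-16/45 = -5/4

[AWV]:[WAR] = -5/4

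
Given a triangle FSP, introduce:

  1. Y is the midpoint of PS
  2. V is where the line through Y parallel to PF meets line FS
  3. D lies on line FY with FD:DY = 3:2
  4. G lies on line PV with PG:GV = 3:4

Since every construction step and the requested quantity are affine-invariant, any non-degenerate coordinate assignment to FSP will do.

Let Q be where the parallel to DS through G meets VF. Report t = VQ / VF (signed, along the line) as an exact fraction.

t = -44/21

Choose coordinates F = (0, 0), S = (1, 0), P = (0, 1).
1. Y is the midpoint of PS ⇒ Y = (1/2, 1/2)
2. V is where the line through Y parallel to PF meets line FS ⇒ V = (1/2, 0)
3. D lies on line FY with FD:DY = 3:2 ⇒ D = (3/10, 3/10)
4. G lies on line PV with PG:GV = 3:4 ⇒ G = (3/14, 4/7)
through G parallel to DS: direction (7/10, -3/10); meets VF at Q = (65/42, 0)
Q = V + t·(F−V) with t = -44/21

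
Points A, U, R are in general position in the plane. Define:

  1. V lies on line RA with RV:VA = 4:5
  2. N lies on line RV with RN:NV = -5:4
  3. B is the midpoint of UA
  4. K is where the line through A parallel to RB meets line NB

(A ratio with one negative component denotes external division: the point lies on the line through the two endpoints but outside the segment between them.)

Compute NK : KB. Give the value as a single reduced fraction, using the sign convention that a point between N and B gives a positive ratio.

NK:KB = 11/9

Set A = (0, 0), U = (1, 0), R = (0, 1); any affine frame gives the same invariant.
1. V lies on line RA with RV:VA = 4:5 ⇒ V = (0, 5/9)
2. N lies on line RV with RN:NV = -5:4 ⇒ N = (0, -11/9)
3. B is the midpoint of UA ⇒ B = (1/2, 0)
4. K is where the line through A parallel to RB meets line NB ⇒ K = (11/40, -11/20)
K = N + t·(B−N) with t = 11/20, so NK:KB = t:(1−t) = 11/20:9/20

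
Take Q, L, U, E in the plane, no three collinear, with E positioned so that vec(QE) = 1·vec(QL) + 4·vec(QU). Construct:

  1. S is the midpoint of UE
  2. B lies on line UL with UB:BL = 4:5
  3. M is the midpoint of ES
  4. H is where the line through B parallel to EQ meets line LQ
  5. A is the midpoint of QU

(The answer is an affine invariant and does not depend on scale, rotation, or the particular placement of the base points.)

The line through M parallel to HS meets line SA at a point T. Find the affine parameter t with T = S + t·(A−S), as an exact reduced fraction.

Assign Q = (0, 0), L = (1, 0), U = (0, 1), E = (1, 4) — the answer is frame-independent, so this choice is without loss of generality.
1. S is the midpoint of UE ⇒ S = (1/2, 5/2)
2. B lies on line UL with UB:BL = 4:5 ⇒ B = (4/9, 5/9)
3. M is the midpoint of ES ⇒ M = (3/4, 13/4)
4. H is where the line through B parallel to EQ meets line LQ ⇒ H = (11/36, 0)
5. A is the midpoint of QU ⇒ A = (0, 1/2)
through M parallel to HS: direction (7/36, 5/2); meets SA at T = (193/248, 112/31)
T = S + t·(A−S) with t = -69/124

t = -69/124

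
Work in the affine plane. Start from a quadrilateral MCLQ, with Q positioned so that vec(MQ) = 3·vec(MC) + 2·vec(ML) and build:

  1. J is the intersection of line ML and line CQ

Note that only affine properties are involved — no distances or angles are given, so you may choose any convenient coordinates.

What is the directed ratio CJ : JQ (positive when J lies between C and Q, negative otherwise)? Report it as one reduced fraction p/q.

CJ:JQ = -1/3

Choose coordinates M = (0, 0), C = (1, 0), L = (0, 1), Q = (3, 2).
1. J is the intersection of line ML and line CQ ⇒ J = (0, -1)
J = C + t·(Q−C) with t = -1/2, so CJ:JQ = t:(1−t) = -1/2:3/2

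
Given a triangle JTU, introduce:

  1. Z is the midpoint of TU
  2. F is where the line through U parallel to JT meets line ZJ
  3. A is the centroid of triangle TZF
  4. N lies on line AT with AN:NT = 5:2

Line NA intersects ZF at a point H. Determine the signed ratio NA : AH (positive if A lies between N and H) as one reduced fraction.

Assign J = (0, 0), T = (1, 0), U = (0, 1) — the answer is frame-independent, so this choice is without loss of generality.
1. Z is the midpoint of TU ⇒ Z = (1/2, 1/2)
2. F is where the line through U parallel to JT meets line ZJ ⇒ F = (1, 1)
3. A is the centroid of triangle TZF ⇒ A = (5/6, 1/2)
4. N lies on line AT with AN:NT = 5:2 ⇒ N = (20/21, 1/7)
line NA meets ZF at H = (3/4, 3/4)
A = N + t·(H−N) with t = 10/17, so NA:AH = 10/17:7/17

NA:AH = 10/7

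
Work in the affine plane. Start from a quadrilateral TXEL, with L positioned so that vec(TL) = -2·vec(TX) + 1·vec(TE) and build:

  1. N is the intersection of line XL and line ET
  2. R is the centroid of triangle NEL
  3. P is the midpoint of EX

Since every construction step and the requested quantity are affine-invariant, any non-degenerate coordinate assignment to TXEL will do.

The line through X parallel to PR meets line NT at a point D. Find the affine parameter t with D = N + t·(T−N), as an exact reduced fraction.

Work in coordinates with T = (0, 0), X = (1, 0), E = (0, 1), L = (-2, 1).
1. N is the intersection of line XL and line ET ⇒ N = (0, 1/3)
2. R is the centroid of triangle NEL ⇒ R = (-2/3, 7/9)
3. P is the midpoint of EX ⇒ P = (1/2, 1/2)
through X parallel to PR: direction (-7/6, 5/18); meets NT at D = (0, 5/21)
D = N + t·(T−N) with t = 2/7

t = 2/7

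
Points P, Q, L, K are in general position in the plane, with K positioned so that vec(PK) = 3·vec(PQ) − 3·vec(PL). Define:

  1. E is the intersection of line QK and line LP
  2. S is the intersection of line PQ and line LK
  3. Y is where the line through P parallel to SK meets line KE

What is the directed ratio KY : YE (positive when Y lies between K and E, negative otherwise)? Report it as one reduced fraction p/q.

KY:YE = -2/3

Choose coordinates P = (0, 0), Q = (1, 0), L = (0, 1), K = (3, -3).
1. E is the intersection of line QK and line LP ⇒ E = (0, 3/2)
2. S is the intersection of line PQ and line LK ⇒ S = (3/4, 0)
3. Y is where the line through P parallel to SK meets line KE ⇒ Y = (9, -12)
Y = K + t·(E−K) with t = -2, so KY:YE = t:(1−t) = -2:3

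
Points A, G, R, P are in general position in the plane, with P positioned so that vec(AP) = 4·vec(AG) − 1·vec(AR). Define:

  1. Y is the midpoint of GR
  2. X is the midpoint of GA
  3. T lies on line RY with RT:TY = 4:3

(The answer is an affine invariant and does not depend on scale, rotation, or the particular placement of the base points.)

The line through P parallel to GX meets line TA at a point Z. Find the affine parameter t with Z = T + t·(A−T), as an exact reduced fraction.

Choose coordinates A = (0, 0), G = (1, 0), R = (0, 1), P = (4, -1).
1. Y is the midpoint of GR ⇒ Y = (1/2, 1/2)
2. X is the midpoint of GA ⇒ X = (1/2, 0)
3. T lies on line RY with RT:TY = 4:3 ⇒ T = (2/7, 5/7)
through P parallel to GX: direction (-1/2, 0); meets TA at Z = (-2/5, -1)
Z = T + t·(A−T) with t = 12/5

t = 12/5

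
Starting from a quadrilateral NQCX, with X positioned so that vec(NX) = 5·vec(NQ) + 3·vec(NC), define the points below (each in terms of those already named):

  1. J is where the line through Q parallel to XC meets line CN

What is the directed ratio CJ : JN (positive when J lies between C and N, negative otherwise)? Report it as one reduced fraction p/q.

Assign N = (0, 0), Q = (1, 0), C = (0, 1), X = (5, 3) — the answer is frame-independent, so this choice is without loss of generality.
1. J is where the line through Q parallel to XC meets line CN ⇒ J = (0, -2/5)
J = C + t·(N−C) with t = 7/5, so CJ:JN = t:(1−t) = 7/5:-2/5

CJ:JN = -7/2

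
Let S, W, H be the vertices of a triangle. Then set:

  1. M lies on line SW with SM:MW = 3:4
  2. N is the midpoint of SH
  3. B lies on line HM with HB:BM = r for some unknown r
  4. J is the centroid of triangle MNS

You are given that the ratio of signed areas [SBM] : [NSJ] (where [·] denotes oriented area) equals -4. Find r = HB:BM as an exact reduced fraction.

r = 1/2

Choose coordinates S = (0, 0), W = (1, 0), H = (0, 1).
1. M lies on line SW with SM:MW = 3:4 ⇒ M = (3/7, 0)
2. N is the midpoint of SH ⇒ N = (0, 1/2)
3. With HB:BM = r, write λ = r/(r+1) so B = H + λ·(M−H); B is affine-linear in λ
4. J is the centroid of triangle MNS ⇒ J = (1/7, 1/6)
Every point depending on B is an affine combination of B and λ-independent points, so each such coordinate is linear in λ; the λ² term in each signed area is a multiple of (M−H)×(M−H) = 0, so 2·[SBM] and 2·[NSJ] are each linear in λ. Evaluating at λ=0 and λ=1:
  2·[SBM] = 3/7·λ − 3/7,   2·[NSJ] = 1/14
So [SBM]:[NSJ] = (3/7·λ − 3/7) / (1/14). Setting this equal to -4:
  3/7·λ − 3/7 = -4·(1/14)  ⇒  λ = 1/3
Then r = λ/(1−λ) = (1/3)/(2/3) = 1/2. Check: with r = 1/2, B = (1/7, 2/3) and [SBM]:[NSJ] = -4 as required.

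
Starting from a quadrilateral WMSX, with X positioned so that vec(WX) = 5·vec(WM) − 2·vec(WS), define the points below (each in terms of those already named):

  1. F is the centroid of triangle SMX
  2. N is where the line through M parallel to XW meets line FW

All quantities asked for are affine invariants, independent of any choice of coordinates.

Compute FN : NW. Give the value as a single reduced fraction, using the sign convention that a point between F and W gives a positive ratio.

FN:NW = 1/6

Assign W = (0, 0), M = (1, 0), S = (0, 1), X = (5, -2) — the answer is frame-independent, so this choice is without loss of generality.
1. F is the centroid of triangle SMX ⇒ F = (2, -1/3)
2. N is where the line through M parallel to XW meets line FW ⇒ N = (12/7, -2/7)
N = F + t·(W−F) with t = 1/7, so FN:NW = t:(1−t) = 1/7:6/7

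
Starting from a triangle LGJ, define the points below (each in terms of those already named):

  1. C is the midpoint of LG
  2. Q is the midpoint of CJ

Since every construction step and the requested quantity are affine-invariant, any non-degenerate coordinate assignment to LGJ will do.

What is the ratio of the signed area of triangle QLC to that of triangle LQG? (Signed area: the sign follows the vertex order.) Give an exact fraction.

[QLC]:[LQG] = -1/2

Assign L = (0, 0), G = (1, 0), J = (0, 1) — the answer is frame-independent, so this choice is without loss of generality.
1. C is the midpoint of LG ⇒ C = (1/2, 0)
2. Q is the midpoint of CJ ⇒ Q = (1/4, 1/2)
2·[QLC] = 1/4, 2·[LQG] = -1/2
[QLC]:[LQG] = 1/4:-1/2 = -1/2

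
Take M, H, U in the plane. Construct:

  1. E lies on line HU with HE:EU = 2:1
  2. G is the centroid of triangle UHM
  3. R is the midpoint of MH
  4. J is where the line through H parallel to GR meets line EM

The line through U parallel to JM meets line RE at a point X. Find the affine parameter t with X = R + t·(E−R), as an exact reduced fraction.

t = 2

Work in coordinates with M = (0, 0), H = (1, 0), U = (0, 1).
1. E lies on line HU with HE:EU = 2:1 ⇒ E = (1/3, 2/3)
2. G is the centroid of triangle UHM ⇒ G = (1/3, 1/3)
3. R is the midpoint of MH ⇒ R = (1/2, 0)
4. J is where the line through H parallel to GR meets line EM ⇒ J = (1/2, 1)
through U parallel to JM: direction (-1/2, -1); meets RE at X = (1/6, 4/3)
X = R + t·(E−R) with t = 2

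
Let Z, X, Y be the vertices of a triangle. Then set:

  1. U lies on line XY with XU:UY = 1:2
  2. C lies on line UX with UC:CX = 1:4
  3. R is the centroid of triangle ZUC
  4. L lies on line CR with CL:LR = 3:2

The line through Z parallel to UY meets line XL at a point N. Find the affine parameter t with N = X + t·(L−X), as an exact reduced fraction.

t = 5

Work in coordinates with Z = (0, 0), X = (1, 0), Y = (0, 1).
1. U lies on line XY with XU:UY = 1:2 ⇒ U = (2/3, 1/3)
2. C lies on line UX with UC:CX = 1:4 ⇒ C = (11/15, 4/15)
3. R is the centroid of triangle ZUC ⇒ R = (7/15, 1/5)
4. L lies on line CR with CL:LR = 3:2 ⇒ L = (43/75, 17/75)
through Z parallel to UY: direction (-2/3, 2/3); meets XL at N = (-17/15, 17/15)
N = X + t·(L−X) with t = 5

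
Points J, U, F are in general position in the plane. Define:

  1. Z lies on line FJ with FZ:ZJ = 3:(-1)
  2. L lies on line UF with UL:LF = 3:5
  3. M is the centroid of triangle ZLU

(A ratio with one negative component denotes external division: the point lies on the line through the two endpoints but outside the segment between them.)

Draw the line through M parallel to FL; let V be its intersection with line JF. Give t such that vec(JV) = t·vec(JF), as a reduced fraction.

Choose coordinates J = (0, 0), U = (1, 0), F = (0, 1).
1. Z lies on line FJ with FZ:ZJ = 3:(-1) ⇒ Z = (0, -1/2)
2. L lies on line UF with UL:LF = 3:5 ⇒ L = (5/8, 3/8)
3. M is the centroid of triangle ZLU ⇒ M = (13/24, -1/24)
through M parallel to FL: direction (5/8, -5/8); meets JF at V = (0, 1/2)
V = J + t·(F−J) with t = 1/2

t = 1/2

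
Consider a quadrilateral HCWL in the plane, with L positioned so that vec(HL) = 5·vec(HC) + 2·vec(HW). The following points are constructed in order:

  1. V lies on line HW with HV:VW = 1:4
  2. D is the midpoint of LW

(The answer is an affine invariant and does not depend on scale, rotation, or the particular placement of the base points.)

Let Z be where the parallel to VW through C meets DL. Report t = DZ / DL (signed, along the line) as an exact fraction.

Work in coordinates with H = (0, 0), C = (1, 0), W = (0, 1), L = (5, 2).
1. V lies on line HW with HV:VW = 1:4 ⇒ V = (0, 1/5)
2. D is the midpoint of LW ⇒ D = (5/2, 3/2)
through C parallel to VW: direction (0, 4/5); meets DL at Z = (1, 6/5)
Z = D + t·(L−D) with t = -3/5

t = -3/5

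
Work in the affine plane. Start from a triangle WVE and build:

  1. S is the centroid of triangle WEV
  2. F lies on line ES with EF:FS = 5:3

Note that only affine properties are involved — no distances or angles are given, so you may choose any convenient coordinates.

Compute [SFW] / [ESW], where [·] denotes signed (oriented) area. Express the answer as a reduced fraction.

Set W = (0, 0), V = (1, 0), E = (0, 1); any affine frame gives the same invariant.
1. S is the centroid of triangle WEV ⇒ S = (1/3, 1/3)
2. F lies on line ES with EF:FS = 5:3 ⇒ F = (5/24, 7/12)
2·[SFW] = 1/8, 2·[ESW] = -1/3
[SFW]:[ESW] = 1/8:-1/3 = -3/8

[SFW]:[ESW] = -3/8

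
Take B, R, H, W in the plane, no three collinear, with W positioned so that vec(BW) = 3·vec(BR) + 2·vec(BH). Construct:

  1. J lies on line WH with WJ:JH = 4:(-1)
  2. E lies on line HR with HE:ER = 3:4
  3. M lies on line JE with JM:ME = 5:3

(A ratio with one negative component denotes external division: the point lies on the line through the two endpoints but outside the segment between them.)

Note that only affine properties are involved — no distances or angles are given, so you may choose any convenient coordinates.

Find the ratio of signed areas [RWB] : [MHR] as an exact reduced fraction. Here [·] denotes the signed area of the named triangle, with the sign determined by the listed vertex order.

[RWB]:[MHR] = -4

Set B = (0, 0), R = (1, 0), H = (0, 1), W = (3, 2); any affine frame gives the same invariant.
1. J lies on line WH with WJ:JH = 4:(-1) ⇒ J = (-1, 2/3)
2. E lies on line HR with HE:ER = 3:4 ⇒ E = (3/7, 4/7)
3. M lies on line JE with JM:ME = 5:3 ⇒ M = (-3/28, 17/28)
2·[RWB] = 2, 2·[MHR] = -1/2
[RWB]:[MHR] = 2:-1/2 = -4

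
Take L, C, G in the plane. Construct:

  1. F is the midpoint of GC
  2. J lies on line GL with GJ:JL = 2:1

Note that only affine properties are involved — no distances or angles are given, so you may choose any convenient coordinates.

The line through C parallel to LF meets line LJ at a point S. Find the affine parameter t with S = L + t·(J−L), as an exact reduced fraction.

Assign L = (0, 0), C = (1, 0), G = (0, 1) — the answer is frame-independent, so this choice is without loss of generality.
1. F is the midpoint of GC ⇒ F = (1/2, 1/2)
2. J lies on line GL with GJ:JL = 2:1 ⇒ J = (0, 1/3)
through C parallel to LF: direction (1/2, 1/2); meets LJ at S = (0, -1)
S = L + t·(J−L) with t = -3

t = -3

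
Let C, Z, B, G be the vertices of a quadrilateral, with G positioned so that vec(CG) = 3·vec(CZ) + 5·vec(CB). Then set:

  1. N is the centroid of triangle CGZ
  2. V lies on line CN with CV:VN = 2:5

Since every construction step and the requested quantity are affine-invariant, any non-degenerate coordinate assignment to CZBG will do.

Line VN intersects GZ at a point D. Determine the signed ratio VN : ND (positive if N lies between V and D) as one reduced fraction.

Assign C = (0, 0), Z = (1, 0), B = (0, 1), G = (3, 5) — the answer is frame-independent, so this choice is without loss of generality.
1. N is the centroid of triangle CGZ ⇒ N = (4/3, 5/3)
2. V lies on line CN with CV:VN = 2:5 ⇒ V = (8/21, 10/21)
line VN meets GZ at D = (2, 5/2)
N = V + t·(D−V) with t = 10/17, so VN:ND = 10/17:7/17

VN:ND = 10/7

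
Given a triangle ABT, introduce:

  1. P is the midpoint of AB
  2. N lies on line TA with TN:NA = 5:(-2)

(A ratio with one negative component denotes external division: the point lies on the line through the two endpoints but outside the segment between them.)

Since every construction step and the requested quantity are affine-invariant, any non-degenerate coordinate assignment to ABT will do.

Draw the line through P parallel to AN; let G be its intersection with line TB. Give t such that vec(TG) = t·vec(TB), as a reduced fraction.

t = 1/2

Assign A = (0, 0), B = (1, 0), T = (0, 1) — the answer is frame-independent, so this choice is without loss of generality.
1. P is the midpoint of AB ⇒ P = (1/2, 0)
2. N lies on line TA with TN:NA = 5:(-2) ⇒ N = (0, -2/3)
through P parallel to AN: direction (0, -2/3); meets TB at G = (1/2, 1/2)
G = T + t·(B−T) with t = 1/2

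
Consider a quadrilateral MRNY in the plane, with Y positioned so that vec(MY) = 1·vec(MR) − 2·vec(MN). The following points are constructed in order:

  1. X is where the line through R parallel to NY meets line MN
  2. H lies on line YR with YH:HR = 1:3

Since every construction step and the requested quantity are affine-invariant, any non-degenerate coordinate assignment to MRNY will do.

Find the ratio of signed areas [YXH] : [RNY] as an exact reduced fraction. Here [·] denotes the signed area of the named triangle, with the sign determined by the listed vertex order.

Assign M = (0, 0), R = (1, 0), N = (0, 1), Y = (1, -2) — the answer is frame-independent, so this choice is without loss of generality.
1. X is where the line through R parallel to NY meets line MN ⇒ X = (0, 3)
2. H lies on line YR with YH:HR = 1:3 ⇒ H = (1, -3/2)
2·[YXH] = -1/2, 2·[RNY] = 2
[YXH]:[RNY] = -1/2:2 = -1/4

[YXH]:[RNY] = -1/4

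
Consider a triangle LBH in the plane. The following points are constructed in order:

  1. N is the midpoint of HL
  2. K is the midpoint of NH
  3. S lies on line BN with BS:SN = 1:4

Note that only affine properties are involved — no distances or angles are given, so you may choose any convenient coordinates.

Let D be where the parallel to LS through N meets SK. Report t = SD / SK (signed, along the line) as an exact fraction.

Choose coordinates L = (0, 0), B = (1, 0), H = (0, 1).
1. N is the midpoint of HL ⇒ N = (0, 1/2)
2. K is the midpoint of NH ⇒ K = (0, 3/4)
3. S lies on line BN with BS:SN = 1:4 ⇒ S = (4/5, 1/10)
through N parallel to LS: direction (4/5, 1/10); meets SK at D = (4/15, 8/15)
D = S + t·(K−S) with t = 2/3

t = 2/3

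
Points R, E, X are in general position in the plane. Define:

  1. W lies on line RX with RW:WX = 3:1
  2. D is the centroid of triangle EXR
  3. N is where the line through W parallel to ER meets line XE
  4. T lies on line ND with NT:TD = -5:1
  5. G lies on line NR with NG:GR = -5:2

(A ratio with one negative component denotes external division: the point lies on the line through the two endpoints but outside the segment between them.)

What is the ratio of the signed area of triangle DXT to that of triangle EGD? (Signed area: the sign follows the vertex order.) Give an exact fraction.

Work in coordinates with R = (0, 0), E = (1, 0), X = (0, 1).
1. W lies on line RX with RW:WX = 3:1 ⇒ W = (0, 3/4)
2. D is the centroid of triangle EXR ⇒ D = (1/3, 1/3)
3. N is where the line through W parallel to ER meets line XE ⇒ N = (1/4, 3/4)
4. T lies on line ND with NT:TD = -5:1 ⇒ T = (17/48, 11/48)
5. G lies on line NR with NG:GR = -5:2 ⇒ G = (-1/6, -1/2)
2·[DXT] = 1/48, 2·[EGD] = -13/18
[DXT]:[EGD] = 1/48:-13/18 = -3/104

[DXT]:[EGD] = -3/104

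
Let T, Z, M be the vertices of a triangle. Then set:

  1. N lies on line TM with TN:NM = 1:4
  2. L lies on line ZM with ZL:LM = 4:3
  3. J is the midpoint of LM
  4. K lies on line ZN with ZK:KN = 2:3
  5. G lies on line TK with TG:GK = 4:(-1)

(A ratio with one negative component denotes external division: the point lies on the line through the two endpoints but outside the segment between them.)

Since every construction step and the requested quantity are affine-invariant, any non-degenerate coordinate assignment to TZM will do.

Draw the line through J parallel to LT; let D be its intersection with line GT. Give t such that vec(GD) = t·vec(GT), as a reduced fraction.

Set T = (0, 0), Z = (1, 0), M = (0, 1); any affine frame gives the same invariant.
1. N lies on line TM with TN:NM = 1:4 ⇒ N = (0, 1/5)
2. L lies on line ZM with ZL:LM = 4:3 ⇒ L = (3/7, 4/7)
3. J is the midpoint of LM ⇒ J = (3/14, 11/14)
4. K lies on line ZN with ZK:KN = 2:3 ⇒ K = (3/5, 2/25)
5. G lies on line TK with TG:GK = 4:(-1) ⇒ G = (4/5, 8/75)
through J parallel to LT: direction (-3/7, -4/7); meets GT at D = (-5/12, -1/18)
D = G + t·(T−G) with t = 73/48

t = 73/48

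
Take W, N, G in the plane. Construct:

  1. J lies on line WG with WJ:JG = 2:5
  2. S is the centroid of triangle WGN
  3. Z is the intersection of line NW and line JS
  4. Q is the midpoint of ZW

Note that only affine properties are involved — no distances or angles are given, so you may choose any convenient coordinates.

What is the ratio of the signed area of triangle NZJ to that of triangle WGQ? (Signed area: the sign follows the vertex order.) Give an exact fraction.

[NZJ]:[WGQ] = -6/7

Work in coordinates with W = (0, 0), N = (1, 0), G = (0, 1).
1. J lies on line WG with WJ:JG = 2:5 ⇒ J = (0, 2/7)
2. S is the centroid of triangle WGN ⇒ S = (1/3, 1/3)
3. Z is the intersection of line NW and line JS ⇒ Z = (-2, 0)
4. Q is the midpoint of ZW ⇒ Q = (-1, 0)
2·[NZJ] = -6/7, 2·[WGQ] = 1
[NZJ]:[WGQ] = -6/7:1 = -6/7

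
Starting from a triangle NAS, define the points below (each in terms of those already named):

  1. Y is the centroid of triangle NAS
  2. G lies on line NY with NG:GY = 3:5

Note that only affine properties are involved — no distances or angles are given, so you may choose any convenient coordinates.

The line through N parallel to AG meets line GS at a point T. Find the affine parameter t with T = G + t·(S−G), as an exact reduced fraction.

t = -1/6

Work in coordinates with N = (0, 0), A = (1, 0), S = (0, 1).
1. Y is the centroid of triangle NAS ⇒ Y = (1/3, 1/3)
2. G lies on line NY with NG:GY = 3:5 ⇒ G = (1/8, 1/8)
through N parallel to AG: direction (-7/8, 1/8); meets GS at T = (7/48, -1/48)
T = G + t·(S−G) with t = -1/6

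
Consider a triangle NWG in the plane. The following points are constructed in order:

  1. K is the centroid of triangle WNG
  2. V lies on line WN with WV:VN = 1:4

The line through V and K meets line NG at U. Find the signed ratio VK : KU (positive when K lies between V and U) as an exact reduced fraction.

VK:KU = 7/5

Set N = (0, 0), W = (1, 0), G = (0, 1); any affine frame gives the same invariant.
1. K is the centroid of triangle WNG ⇒ K = (1/3, 1/3)
2. V lies on line WN with WV:VN = 1:4 ⇒ V = (4/5, 0)
line VK meets NG at U = (0, 4/7)
K = V + t·(U−V) with t = 7/12, so VK:KU = 7/12:5/12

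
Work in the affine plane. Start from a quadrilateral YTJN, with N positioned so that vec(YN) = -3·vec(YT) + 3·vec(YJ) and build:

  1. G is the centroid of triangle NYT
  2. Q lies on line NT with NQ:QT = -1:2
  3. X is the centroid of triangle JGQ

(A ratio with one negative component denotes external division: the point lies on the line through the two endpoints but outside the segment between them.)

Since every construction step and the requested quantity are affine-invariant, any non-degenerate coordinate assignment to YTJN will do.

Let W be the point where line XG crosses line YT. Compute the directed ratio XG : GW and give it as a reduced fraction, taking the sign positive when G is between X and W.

XG:GW = 5/3

Set Y = (0, 0), T = (1, 0), J = (0, 1), N = (-3, 3); any affine frame gives the same invariant.
1. G is the centroid of triangle NYT ⇒ G = (-2/3, 1)
2. Q lies on line NT with NQ:QT = -1:2 ⇒ Q = (-7, 6)
3. X is the centroid of triangle JGQ ⇒ X = (-23/9, 8/3)
line XG meets YT at W = (7/15, 0)
G = X + t·(W−X) with t = 5/8, so XG:GW = 5/8:3/8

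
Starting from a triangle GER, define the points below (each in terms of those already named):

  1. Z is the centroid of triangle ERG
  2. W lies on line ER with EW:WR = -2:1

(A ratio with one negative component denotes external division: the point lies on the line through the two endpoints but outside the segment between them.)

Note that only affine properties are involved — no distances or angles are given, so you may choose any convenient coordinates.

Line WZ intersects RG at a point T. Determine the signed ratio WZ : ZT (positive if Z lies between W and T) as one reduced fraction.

WZ:ZT = -4

Choose coordinates G = (0, 0), E = (1, 0), R = (0, 1).
1. Z is the centroid of triangle ERG ⇒ Z = (1/3, 1/3)
2. W lies on line ER with EW:WR = -2:1 ⇒ W = (-1, 2)
line WZ meets RG at T = (0, 3/4)
Z = W + t·(T−W) with t = 4/3, so WZ:ZT = 4/3:-1/3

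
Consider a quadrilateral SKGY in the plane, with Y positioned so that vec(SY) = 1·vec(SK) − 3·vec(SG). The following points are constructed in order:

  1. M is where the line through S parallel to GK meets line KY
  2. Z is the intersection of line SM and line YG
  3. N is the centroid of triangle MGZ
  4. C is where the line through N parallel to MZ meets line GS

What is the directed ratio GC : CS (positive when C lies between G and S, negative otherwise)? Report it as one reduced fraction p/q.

Work in coordinates with S = (0, 0), K = (1, 0), G = (0, 1), Y = (1, -3).
1. M is where the line through S parallel to GK meets line KY ⇒ M = (1, -1)
2. Z is the intersection of line SM and line YG ⇒ Z = (1/3, -1/3)
3. N is the centroid of triangle MGZ ⇒ N = (4/9, -1/9)
4. C is where the line through N parallel to MZ meets line GS ⇒ C = (0, 1/3)
C = G + t·(S−G) with t = 2/3, so GC:CS = t:(1−t) = 2/3:1/3

GC:CS = 2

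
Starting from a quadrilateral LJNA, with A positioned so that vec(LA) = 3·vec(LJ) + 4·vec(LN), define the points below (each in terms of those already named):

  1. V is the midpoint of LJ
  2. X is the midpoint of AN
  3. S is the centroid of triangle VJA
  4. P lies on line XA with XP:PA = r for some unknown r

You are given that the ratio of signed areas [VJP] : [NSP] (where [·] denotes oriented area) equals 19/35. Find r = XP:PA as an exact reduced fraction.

Work in coordinates with L = (0, 0), J = (1, 0), N = (0, 1), A = (3, 4).
1. V is the midpoint of LJ ⇒ V = (1/2, 0)
2. X is the midpoint of AN ⇒ X = (3/2, 5/2)
3. S is the centroid of triangle VJA ⇒ S = (3/2, 4/3)
4. With XP:PA = r, write λ = r/(r+1) so P = X + λ·(A−X); P is affine-linear in λ
Every point depending on P is an affine combination of P and λ-independent points, so each such coordinate is linear in λ; the λ² term in each signed area is a multiple of (A−X)×(A−X) = 0, so 2·[VJP] and 2·[NSP] are each linear in λ. Evaluating at λ=0 and λ=1:
  2·[VJP] = 3/4·λ + 5/4,   2·[NSP] = 7/4·λ + 7/4
So [VJP]:[NSP] = (3/4·λ + 5/4) / (7/4·λ + 7/4). Setting this equal to 19/35:
  3/4·λ + 5/4 = 19/35·(7/4·λ + 7/4)  ⇒  λ = 3/2
Then r = λ/(1−λ) = (3/2)/(-1/2) = -3. Check: with r = -3, P = (15/4, 19/4) and [VJP]:[NSP] = 19/35 as required.

r = -3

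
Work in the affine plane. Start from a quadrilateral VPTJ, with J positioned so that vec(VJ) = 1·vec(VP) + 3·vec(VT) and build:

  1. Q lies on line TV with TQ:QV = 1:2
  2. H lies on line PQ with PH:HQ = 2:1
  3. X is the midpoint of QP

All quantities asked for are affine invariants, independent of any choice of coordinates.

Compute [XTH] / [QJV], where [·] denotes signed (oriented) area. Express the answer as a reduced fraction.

[XTH]:[QJV] = -1/12

Work in coordinates with V = (0, 0), P = (1, 0), T = (0, 1), J = (1, 3).
1. Q lies on line TV with TQ:QV = 1:2 ⇒ Q = (0, 2/3)
2. H lies on line PQ with PH:HQ = 2:1 ⇒ H = (1/3, 4/9)
3. X is the midpoint of QP ⇒ X = (1/2, 1/3)
2·[XTH] = 1/18, 2·[QJV] = -2/3
[XTH]:[QJV] = 1/18:-2/3 = -1/12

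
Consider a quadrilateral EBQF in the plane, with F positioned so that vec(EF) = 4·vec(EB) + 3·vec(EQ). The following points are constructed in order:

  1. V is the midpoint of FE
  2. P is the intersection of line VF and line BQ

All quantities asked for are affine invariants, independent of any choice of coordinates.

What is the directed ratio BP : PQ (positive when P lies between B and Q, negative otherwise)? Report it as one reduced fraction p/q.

Set E = (0, 0), B = (1, 0), Q = (0, 1), F = (4, 3); any affine frame gives the same invariant.
1. V is the midpoint of FE ⇒ V = (2, 3/2)
2. P is the intersection of line VF and line BQ ⇒ P = (4/7, 3/7)
P = B + t·(Q−B) with t = 3/7, so BP:PQ = t:(1−t) = 3/7:4/7

BP:PQ = 3/4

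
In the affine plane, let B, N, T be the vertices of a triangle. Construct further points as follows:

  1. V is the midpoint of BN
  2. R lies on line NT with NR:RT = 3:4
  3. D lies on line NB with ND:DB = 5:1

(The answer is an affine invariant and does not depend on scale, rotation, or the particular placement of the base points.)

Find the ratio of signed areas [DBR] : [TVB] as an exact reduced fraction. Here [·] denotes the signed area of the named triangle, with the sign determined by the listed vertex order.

Set B = (0, 0), N = (1, 0), T = (0, 1); any affine frame gives the same invariant.
1. V is the midpoint of BN ⇒ V = (1/2, 0)
2. R lies on line NT with NR:RT = 3:4 ⇒ R = (4/7, 3/7)
3. D lies on line NB with ND:DB = 5:1 ⇒ D = (1/6, 0)
2·[DBR] = -1/14, 2·[TVB] = -1/2
[DBR]:[TVB] = -1/14:-1/2 = 1/7

[DBR]:[TVB] = 1/7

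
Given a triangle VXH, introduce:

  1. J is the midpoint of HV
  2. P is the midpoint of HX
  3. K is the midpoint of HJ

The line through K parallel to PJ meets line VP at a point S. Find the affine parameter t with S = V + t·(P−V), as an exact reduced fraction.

Set V = (0, 0), X = (1, 0), H = (0, 1); any affine frame gives the same invariant.
1. J is the midpoint of HV ⇒ J = (0, 1/2)
2. P is the midpoint of HX ⇒ P = (1/2, 1/2)
3. K is the midpoint of HJ ⇒ K = (0, 3/4)
through K parallel to PJ: direction (-1/2, 0); meets VP at S = (3/4, 3/4)
S = V + t·(P−V) with t = 3/2

t = 3/2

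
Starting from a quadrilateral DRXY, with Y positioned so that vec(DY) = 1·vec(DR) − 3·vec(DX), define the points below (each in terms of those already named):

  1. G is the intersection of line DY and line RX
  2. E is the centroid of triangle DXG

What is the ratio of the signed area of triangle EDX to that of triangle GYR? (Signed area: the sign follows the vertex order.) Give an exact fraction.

Choose coordinates D = (0, 0), R = (1, 0), X = (0, 1), Y = (1, -3).
1. G is the intersection of line DY and line RX ⇒ G = (-1/2, 3/2)
2. E is the centroid of triangle DXG ⇒ E = (-1/6, 5/6)
2·[EDX] = 1/6, 2·[GYR] = 9/2
[EDX]:[GYR] = 1/6:9/2 = 1/27

[EDX]:[GYR] = 1/27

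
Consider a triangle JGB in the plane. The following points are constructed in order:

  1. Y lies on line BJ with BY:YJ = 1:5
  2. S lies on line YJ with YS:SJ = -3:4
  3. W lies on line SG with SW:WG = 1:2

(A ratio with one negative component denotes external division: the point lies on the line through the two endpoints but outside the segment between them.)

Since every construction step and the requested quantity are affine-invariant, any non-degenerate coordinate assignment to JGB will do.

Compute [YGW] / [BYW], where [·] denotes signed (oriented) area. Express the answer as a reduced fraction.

[YGW]:[BYW] = 30

Set J = (0, 0), G = (1, 0), B = (0, 1); any affine frame gives the same invariant.
1. Y lies on line BJ with BY:YJ = 1:5 ⇒ Y = (0, 5/6)
2. S lies on line YJ with YS:SJ = -3:4 ⇒ S = (0, 10/3)
3. W lies on line SG with SW:WG = 1:2 ⇒ W = (1/3, 20/9)
2·[YGW] = 5/3, 2·[BYW] = 1/18
[YGW]:[BYW] = 5/3:1/18 = 30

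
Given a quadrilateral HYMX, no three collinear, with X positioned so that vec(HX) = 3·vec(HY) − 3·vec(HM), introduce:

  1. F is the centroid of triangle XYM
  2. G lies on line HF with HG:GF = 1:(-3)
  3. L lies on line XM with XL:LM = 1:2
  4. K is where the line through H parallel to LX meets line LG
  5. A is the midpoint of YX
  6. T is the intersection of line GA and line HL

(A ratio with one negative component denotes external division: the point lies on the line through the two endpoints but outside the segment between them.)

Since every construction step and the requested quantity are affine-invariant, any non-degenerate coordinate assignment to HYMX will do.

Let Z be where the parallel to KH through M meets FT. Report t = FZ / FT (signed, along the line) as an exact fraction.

Set H = (0, 0), Y = (1, 0), M = (0, 1), X = (3, -3); any affine frame gives the same invariant.
1. F is the centroid of triangle XYM ⇒ F = (4/3, -2/3)
2. G lies on line HF with HG:GF = 1:(-3) ⇒ G = (-2/3, 1/3)
3. L lies on line XM with XL:LM = 1:2 ⇒ L = (2, -5/3)
4. K is where the line through H parallel to LX meets line LG ⇒ K = (2/7, -8/21)
5. A is the midpoint of YX ⇒ A = (2, -3/2)
6. T is the intersection of line GA and line HL ⇒ T = (6/7, -5/7)
through M parallel to KH: direction (-2/7, 8/21); meets FT at Z = (54/43, -29/43)
Z = F + t·(T−F) with t = 7/43

t = 7/43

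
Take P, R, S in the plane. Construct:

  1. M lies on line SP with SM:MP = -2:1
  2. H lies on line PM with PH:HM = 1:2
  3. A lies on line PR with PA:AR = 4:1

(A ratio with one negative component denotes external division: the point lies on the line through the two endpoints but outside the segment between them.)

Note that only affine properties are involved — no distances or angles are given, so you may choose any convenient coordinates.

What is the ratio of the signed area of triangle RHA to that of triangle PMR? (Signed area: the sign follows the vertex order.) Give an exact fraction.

[RHA]:[PMR] = -1/15

Set P = (0, 0), R = (1, 0), S = (0, 1); any affine frame gives the same invariant.
1. M lies on line SP with SM:MP = -2:1 ⇒ M = (0, -1)
2. H lies on line PM with PH:HM = 1:2 ⇒ H = (0, -1/3)
3. A lies on line PR with PA:AR = 4:1 ⇒ A = (4/5, 0)
2·[RHA] = -1/15, 2·[PMR] = 1
[RHA]:[PMR] = -1/15:1 = -1/15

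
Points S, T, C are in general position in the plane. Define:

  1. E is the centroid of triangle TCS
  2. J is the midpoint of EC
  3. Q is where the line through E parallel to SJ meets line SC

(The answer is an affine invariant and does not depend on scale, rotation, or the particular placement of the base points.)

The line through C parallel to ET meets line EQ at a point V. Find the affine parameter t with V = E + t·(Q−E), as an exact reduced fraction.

t = -1/3

Work in coordinates with S = (0, 0), T = (1, 0), C = (0, 1).
1. E is the centroid of triangle TCS ⇒ E = (1/3, 1/3)
2. J is the midpoint of EC ⇒ J = (1/6, 2/3)
3. Q is where the line through E parallel to SJ meets line SC ⇒ Q = (0, -1)
through C parallel to ET: direction (2/3, -1/3); meets EQ at V = (4/9, 7/9)
V = E + t·(Q−E) with t = -1/3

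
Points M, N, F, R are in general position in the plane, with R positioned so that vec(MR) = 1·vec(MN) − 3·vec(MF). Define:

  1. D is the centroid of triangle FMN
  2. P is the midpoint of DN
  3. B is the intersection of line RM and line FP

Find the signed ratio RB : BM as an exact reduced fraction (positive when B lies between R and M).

Choose coordinates M = (0, 0), N = (1, 0), F = (0, 1), R = (1, -3).
1. D is the centroid of triangle FMN ⇒ D = (1/3, 1/3)
2. P is the midpoint of DN ⇒ P = (2/3, 1/6)
3. B is the intersection of line RM and line FP ⇒ B = (-4/7, 12/7)
B = R + t·(M−R) with t = 11/7, so RB:BM = t:(1−t) = 11/7:-4/7

RB:BM = -11/4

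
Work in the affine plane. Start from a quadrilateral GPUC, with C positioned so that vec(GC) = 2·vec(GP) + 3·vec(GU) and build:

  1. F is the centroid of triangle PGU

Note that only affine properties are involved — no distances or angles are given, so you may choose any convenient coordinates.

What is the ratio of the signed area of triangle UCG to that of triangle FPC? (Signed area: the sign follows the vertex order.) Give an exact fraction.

Assign G = (0, 0), P = (1, 0), U = (0, 1), C = (2, 3) — the answer is frame-independent, so this choice is without loss of generality.
1. F is the centroid of triangle PGU ⇒ F = (1/3, 1/3)
2·[UCG] = -2, 2·[FPC] = 7/3
[UCG]:[FPC] = -2:7/3 = -6/7

[UCG]:[FPC] = -6/7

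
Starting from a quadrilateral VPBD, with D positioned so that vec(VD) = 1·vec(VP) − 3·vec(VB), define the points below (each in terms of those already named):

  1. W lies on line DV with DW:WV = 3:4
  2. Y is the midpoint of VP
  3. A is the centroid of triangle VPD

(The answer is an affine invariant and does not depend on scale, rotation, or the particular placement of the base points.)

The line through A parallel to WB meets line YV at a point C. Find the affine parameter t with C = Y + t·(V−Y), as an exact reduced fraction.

t = 5/57

Choose coordinates V = (0, 0), P = (1, 0), B = (0, 1), D = (1, -3).
1. W lies on line DV with DW:WV = 3:4 ⇒ W = (4/7, -12/7)
2. Y is the midpoint of VP ⇒ Y = (1/2, 0)
3. A is the centroid of triangle VPD ⇒ A = (2/3, -1)
through A parallel to WB: direction (-4/7, 19/7); meets YV at C = (26/57, 0)
C = Y + t·(V−Y) with t = 5/57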